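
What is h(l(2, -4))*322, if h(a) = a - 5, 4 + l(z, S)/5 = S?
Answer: -14490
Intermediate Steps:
l(z, S) = -20 + 5*S
h(a) = -5 + a
h(l(2, -4))*322 = (-5 + (-20 + 5*(-4)))*322 = (-5 + (-20 - 20))*322 = (-5 - 40)*322 = -45*322 = -14490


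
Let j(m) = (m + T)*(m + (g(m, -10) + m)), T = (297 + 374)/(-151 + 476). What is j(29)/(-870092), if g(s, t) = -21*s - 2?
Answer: 1395772/70694975 ≈ 0.019744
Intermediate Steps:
g(s, t) = -2 - 21*s
T = 671/325 ≈ 2.0646
j(m) = (-2 - 19*m)*(671/325 + m) (j(m) = (m + 671/325)*(m + ((-2 - 21*m) + m)) = (671/325 + m)*(m + (-2 - 20*m)) = (671/325 + m)*(-2 - 19*m) = (-2 - 19*m)*(671/325 + m))
j(29)/(-870092) = (-1342/325 - 19*29**2 - 13399/325*29)/(-870092) = (-1342/325 - 19*841 - 388571/325)*(-1/870092) = (-1342/325 - 15979 - 388571/325)*(-1/870092) = -5583088/325*(-1/870092) = 1395772/70694975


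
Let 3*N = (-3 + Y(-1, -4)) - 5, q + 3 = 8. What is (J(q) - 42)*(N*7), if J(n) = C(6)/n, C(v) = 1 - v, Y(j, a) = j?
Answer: 903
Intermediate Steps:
q = 5 (q = -3 + 8 = 5)
N = -3 (N = ((-3 - 1) - 5)/3 = (-4 - 5)/3 = (⅓)*(-9) = -3)
J(n) = -5/n (J(n) = (1 - 1*6)/n = (1 - 6)/n = -5/n)
(J(q) - 42)*(N*7) = (-5/5 - 42)*(-3*7) = (-5*⅕ - 42)*(-21) = (-1 - 42)*(-21) = -43*(-21) = 903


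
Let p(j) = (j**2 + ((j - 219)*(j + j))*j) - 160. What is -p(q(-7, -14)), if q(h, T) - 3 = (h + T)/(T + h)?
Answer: 7024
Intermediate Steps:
q(h, T) = 4 (q(h, T) = 3 + (h + T)/(T + h) = 3 + (T + h)/(T + h) = 3 + 1 = 4)
p(j) = -160 + j**2 + 2*j**2*(-219 + j) (p(j) = (j**2 + ((-219 + j)*(2*j))*j) - 160 = (j**2 + (2*j*(-219 + j))*j) - 160 = (j**2 + 2*j**2*(-219 + j)) - 160 = -160 + j**2 + 2*j**2*(-219 + j))
-p(q(-7, -14)) = -(-160 - 437*4**2 + 2*4**3) = -(-160 - 437*16 + 2*64) = -(-160 - 6992 + 128) = -1*(-7024) = 7024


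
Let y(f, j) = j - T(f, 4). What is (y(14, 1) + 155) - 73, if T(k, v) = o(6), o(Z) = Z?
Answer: 77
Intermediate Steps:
T(k, v) = 6
y(f, j) = -6 + j (y(f, j) = j - 1*6 = j - 6 = -6 + j)
(y(14, 1) + 155) - 73 = ((-6 + 1) + 155) - 73 = (-5 + 155) - 73 = 150 - 73 = 77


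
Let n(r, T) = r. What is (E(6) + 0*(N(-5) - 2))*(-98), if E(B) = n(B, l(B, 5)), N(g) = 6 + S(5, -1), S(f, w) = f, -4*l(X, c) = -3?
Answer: -588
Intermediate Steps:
l(X, c) = ¾ (l(X, c) = -¼*(-3) = ¾)
N(g) = 11 (N(g) = 6 + 5 = 11)
E(B) = B
(E(6) + 0*(N(-5) - 2))*(-98) = (6 + 0*(11 - 2))*(-98) = (6 + 0*9)*(-98) = (6 + 0)*(-98) = 6*(-98) = -588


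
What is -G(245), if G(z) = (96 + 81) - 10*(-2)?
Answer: -197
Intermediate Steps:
G(z) = 197 (G(z) = 177 + 20 = 197)
-G(245) = -1*197 = -197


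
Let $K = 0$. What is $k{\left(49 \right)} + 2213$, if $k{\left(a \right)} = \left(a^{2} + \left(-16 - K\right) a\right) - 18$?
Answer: $3812$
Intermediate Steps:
$k{\left(a \right)} = -18 + a^{2} - 16 a$ ($k{\left(a \right)} = \left(a^{2} + \left(-16 - 0\right) a\right) - 18 = \left(a^{2} + \left(-16 + 0\right) a\right) - 18 = \left(a^{2} - 16 a\right) - 18 = -18 + a^{2} - 16 a$)
$k{\left(49 \right)} + 2213 = \left(-18 + 49^{2} - 784\right) + 2213 = \left(-18 + 2401 - 784\right) + 2213 = 1599 + 2213 = 3812$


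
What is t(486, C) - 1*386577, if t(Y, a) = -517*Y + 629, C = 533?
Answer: -637210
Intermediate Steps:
t(Y, a) = 629 - 517*Y
t(486, C) - 1*386577 = (629 - 517*486) - 1*386577 = (629 - 251262) - 386577 = -250633 - 386577 = -637210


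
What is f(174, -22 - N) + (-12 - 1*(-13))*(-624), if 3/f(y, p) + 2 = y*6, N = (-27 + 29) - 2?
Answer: -650205/1042 ≈ -624.00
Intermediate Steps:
N = 0 (N = 2 - 2 = 0)
f(y, p) = 3/(-2 + 6*y) (f(y, p) = 3/(-2 + y*6) = 3/(-2 + 6*y))
f(174, -22 - N) + (-12 - 1*(-13))*(-624) = 3/(2*(-1 + 3*174)) + (-12 - 1*(-13))*(-624) = 3/(2*(-1 + 522)) + (-12 + 13)*(-624) = (3/2)/521 + 1*(-624) = (3/2)*(1/521) - 624 = 3/1042 - 624 = -650205/1042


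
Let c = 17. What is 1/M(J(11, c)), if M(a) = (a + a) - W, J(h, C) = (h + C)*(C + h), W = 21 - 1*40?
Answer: 1/1587 ≈ 0.00063012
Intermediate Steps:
W = -19 (W = 21 - 40 = -19)
J(h, C) = (C + h)² (J(h, C) = (C + h)*(C + h) = (C + h)²)
M(a) = 19 + 2*a (M(a) = (a + a) - 1*(-19) = 2*a + 19 = 19 + 2*a)
1/M(J(11, c)) = 1/(19 + 2*(17 + 11)²) = 1/(19 + 2*28²) = 1/(19 + 2*784) = 1/(19 + 1568) = 1/1587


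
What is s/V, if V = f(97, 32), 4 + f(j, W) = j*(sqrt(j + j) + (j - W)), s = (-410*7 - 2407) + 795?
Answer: -28241082/37877255 + 434754*sqrt(194)/37877255 ≈ -0.58572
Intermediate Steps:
s = -4482 (s = (-2870 - 2407) + 795 = -5277 + 795 = -4482)
f(j, W) = -4 + j*(j - W + sqrt(2)*sqrt(j)) (f(j, W) = -4 + j*(sqrt(j + j) + (j - W)) = -4 + j*(sqrt(2*j) + (j - W)) = -4 + j*(sqrt(2)*sqrt(j) + (j - W)) = -4 + j*(j - W + sqrt(2)*sqrt(j)))
V = 6301 + 97*sqrt(194) (V = -4 + 97**2 + sqrt(2)*97**(3/2) - 1*32*97 = -4 + 9409 + sqrt(2)*(97*sqrt(97)) - 3104 = -4 + 9409 + 97*sqrt(194) - 3104 = 6301 + 97*sqrt(194) ≈ 7652.1)
s/V = -4482/(6301 + 97*sqrt(194))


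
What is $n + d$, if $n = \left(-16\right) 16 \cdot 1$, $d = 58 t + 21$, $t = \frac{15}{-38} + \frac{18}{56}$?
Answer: $- \frac{63641}{266} \approx -239.25$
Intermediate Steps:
$t = - \frac{39}{532}$ ($t = 15 \left(- \frac{1}{38}\right) + 18 \cdot \frac{1}{56} = - \frac{15}{38} + \frac{9}{28} = - \frac{39}{532} \approx -0.073308$)
$d = \frac{4455}{266}$ ($d = 58 \left(- \frac{39}{532}\right) + 21 = - \frac{1131}{266} + 21 = \frac{4455}{266} \approx 16.748$)
$n = -256$ ($n = \left(-256\right) 1 = -256$)
$n + d = -256 + \frac{4455}{266} = - \frac{63641}{266}$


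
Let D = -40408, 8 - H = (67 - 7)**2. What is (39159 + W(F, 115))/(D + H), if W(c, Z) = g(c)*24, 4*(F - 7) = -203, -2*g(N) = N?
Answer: -9921/11000 ≈ -0.90191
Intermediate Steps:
H = -3592 (H = 8 - (67 - 7)**2 = 8 - 1*60**2 = 8 - 1*3600 = 8 - 3600 = -3592)
g(N) = -N/2
F = -175/4 (F = 7 + (1/4)*(-203) = 7 - 203/4 = -175/4 ≈ -43.750)
W(c, Z) = -12*c (W(c, Z) = -c/2*24 = -12*c)
(39159 + W(F, 115))/(D + H) = (39159 - 12*(-175/4))/(-40408 - 3592) = (39159 + 525)/(-44000) = 39684*(-1/44000) = -9921/11000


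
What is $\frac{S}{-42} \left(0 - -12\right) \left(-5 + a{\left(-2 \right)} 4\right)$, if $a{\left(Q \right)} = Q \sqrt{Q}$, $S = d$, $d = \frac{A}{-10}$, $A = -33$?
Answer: $\frac{33}{7} + \frac{264 i \sqrt{2}}{35} \approx 4.7143 + 10.667 i$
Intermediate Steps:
$d = \frac{33}{10}$ ($d = - \frac{33}{-10} = \left(-33\right) \left(- \frac{1}{10}\right) = \frac{33}{10} \approx 3.3$)
$S = \frac{33}{10} \approx 3.3$
$a{\left(Q \right)} = Q^{\frac{3}{2}}$
$\frac{S}{-42} \left(0 - -12\right) \left(-5 + a{\left(-2 \right)} 4\right) = \frac{33}{10 \left(-42\right)} \left(0 - -12\right) \left(-5 + \left(-2\right)^{\frac{3}{2}} \cdot 4\right) = \frac{33}{10} \left(- \frac{1}{42}\right) \left(0 + 12\right) \left(-5 + - 2 i \sqrt{2} \cdot 4\right) = \left(- \frac{11}{140}\right) 12 \left(-5 - 8 i \sqrt{2}\right) = - \frac{33 \left(-5 - 8 i \sqrt{2}\right)}{35} = \frac{33}{7} + \frac{264 i \sqrt{2}}{35}$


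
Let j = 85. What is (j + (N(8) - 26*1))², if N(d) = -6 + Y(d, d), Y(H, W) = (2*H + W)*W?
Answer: 60025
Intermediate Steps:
Y(H, W) = W*(W + 2*H) (Y(H, W) = (W + 2*H)*W = W*(W + 2*H))
N(d) = -6 + 3*d² (N(d) = -6 + d*(d + 2*d) = -6 + d*(3*d) = -6 + 3*d²)
(j + (N(8) - 26*1))² = (85 + ((-6 + 3*8²) - 26*1))² = (85 + ((-6 + 3*64) - 26))² = (85 + ((-6 + 192) - 26))² = (85 + (186 - 26))² = (85 + 160)² = 245² = 60025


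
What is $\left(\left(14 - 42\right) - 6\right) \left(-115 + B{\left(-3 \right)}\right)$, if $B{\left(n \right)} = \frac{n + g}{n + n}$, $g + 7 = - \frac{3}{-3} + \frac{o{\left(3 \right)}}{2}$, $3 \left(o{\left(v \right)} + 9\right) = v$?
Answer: $\frac{11509}{3} \approx 3836.3$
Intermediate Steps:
$o{\left(v \right)} = -9 + \frac{v}{3}$
$g = -10$ ($g = -7 + \left(- \frac{3}{-3} + \frac{-9 + \frac{1}{3} \cdot 3}{2}\right) = -7 + \left(\left(-3\right) \left(- \frac{1}{3}\right) + \left(-9 + 1\right) \frac{1}{2}\right) = -7 + \left(1 - 4\right) = -7 - 3 = -10$)
$B{\left(n \right)} = \frac{-10 + n}{2 n}$ ($B{\left(n \right)} = \frac{n - 10}{n + n} = \frac{-10 + n}{2 n}$)
$\left(\left(14 - 42\right) - 6\right) \left(-115 + B{\left(-3 \right)}\right) = \left(\left(14 - 42\right) - 6\right) \left(-115 + \frac{-10 - 3}{2 \left(-3\right)}\right) = \left(-28 - 6\right) \left(-115 + \frac{1}{2} \left(- \frac{1}{3}\right) \left(-13\right)\right) = - 34 \left(-115 + \frac{13}{6}\right) = \left(-34\right) \left(- \frac{677}{6}\right) = \frac{11509}{3}$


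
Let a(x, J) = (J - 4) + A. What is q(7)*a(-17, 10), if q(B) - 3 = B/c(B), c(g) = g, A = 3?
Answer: 36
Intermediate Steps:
a(x, J) = -1 + J (a(x, J) = (J - 4) + 3 = (-4 + J) + 3 = -1 + J)
q(B) = 4 (q(B) = 3 + B/B = 3 + 1 = 4)
q(7)*a(-17, 10) = 4*(-1 + 10) = 4*9 = 36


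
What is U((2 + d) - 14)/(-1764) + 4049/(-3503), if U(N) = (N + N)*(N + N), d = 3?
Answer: -229928/171647 ≈ -1.3395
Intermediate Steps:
U(N) = 4*N**2 (U(N) = (2*N)*(2*N) = 4*N**2)
U((2 + d) - 14)/(-1764) + 4049/(-3503) = (4*((2 + 3) - 14)**2)/(-1764) + 4049/(-3503) = (4*(5 - 14)**2)*(-1/1764) + 4049*(-1/3503) = (4*(-9)**2)*(-1/1764) - 4049/3503 = (4*81)*(-1/1764) - 4049/3503 = 324*(-1/1764) - 4049/3503 = -9/49 - 4049/3503 = -229928/171647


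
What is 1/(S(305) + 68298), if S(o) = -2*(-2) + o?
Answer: 1/68607 ≈ 1.4576e-5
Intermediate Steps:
S(o) = 4 + o
1/(S(305) + 68298) = 1/((4 + 305) + 68298) = 1/(309 + 68298) = 1/68607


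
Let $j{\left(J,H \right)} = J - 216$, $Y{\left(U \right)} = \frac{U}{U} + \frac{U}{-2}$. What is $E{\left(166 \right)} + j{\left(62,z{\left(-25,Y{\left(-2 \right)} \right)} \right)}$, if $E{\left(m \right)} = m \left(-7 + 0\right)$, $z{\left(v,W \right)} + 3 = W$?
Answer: $-1316$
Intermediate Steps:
$Y{\left(U \right)} = 1 - \frac{U}{2}$ ($Y{\left(U \right)} = 1 + U \left(- \frac{1}{2}\right) = 1 - \frac{U}{2}$)
$z{\left(v,W \right)} = -3 + W$
$j{\left(J,H \right)} = -216 + J$ ($j{\left(J,H \right)} = J - 216 = -216 + J$)
$E{\left(m \right)} = - 7 m$ ($E{\left(m \right)} = m \left(-7\right) = - 7 m$)
$E{\left(166 \right)} + j{\left(62,z{\left(-25,Y{\left(-2 \right)} \right)} \right)} = \left(-7\right) 166 + \left(-216 + 62\right) = -1162 - 154 = -1316$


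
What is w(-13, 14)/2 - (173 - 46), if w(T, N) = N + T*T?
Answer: -71/2 ≈ -35.500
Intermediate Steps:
w(T, N) = N + T²
w(-13, 14)/2 - (173 - 46) = (14 + (-13)²)/2 - (173 - 46) = (14 + 169)*(½) - 1*127 = 183*(½) - 127 = 183/2 - 127 = -71/2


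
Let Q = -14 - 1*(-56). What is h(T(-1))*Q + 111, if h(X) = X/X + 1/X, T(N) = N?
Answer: 111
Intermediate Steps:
h(X) = 1 + 1/X
Q = 42 (Q = -14 + 56 = 42)
h(T(-1))*Q + 111 = ((1 - 1)/(-1))*42 + 111 = -1*0*42 + 111 = 0*42 + 111 = 0 + 111 = 111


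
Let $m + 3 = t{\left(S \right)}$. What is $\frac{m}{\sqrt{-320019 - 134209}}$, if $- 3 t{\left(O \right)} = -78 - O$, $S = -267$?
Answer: $\frac{33 i \sqrt{113557}}{113557} \approx 0.097928 i$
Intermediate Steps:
$t{\left(O \right)} = 26 + \frac{O}{3}$ ($t{\left(O \right)} = - \frac{-78 - O}{3} = 26 + \frac{O}{3}$)
$m = -66$ ($m = -3 + \left(26 + \frac{1}{3} \left(-267\right)\right) = -3 + \left(26 - 89\right) = -3 - 63 = -66$)
$\frac{m}{\sqrt{-320019 - 134209}} = - \frac{66}{\sqrt{-320019 - 134209}} = - \frac{66}{\sqrt{-454228}} = - \frac{66}{2 i \sqrt{113557}} = - 66 \left(- \frac{i \sqrt{113557}}{227114}\right) = \frac{33 i \sqrt{113557}}{113557}$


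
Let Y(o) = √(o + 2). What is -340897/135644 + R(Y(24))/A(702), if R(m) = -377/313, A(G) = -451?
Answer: -48070905423/19147913972 ≈ -2.5105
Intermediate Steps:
Y(o) = √(2 + o)
R(m) = -377/313 (R(m) = -377*1/313 = -377/313)
-340897/135644 + R(Y(24))/A(702) = -340897/135644 - 377/313/(-451) = -340897*1/135644 - 377/313*(-1/451) = -340897/135644 + 377/141163 = -48070905423/19147913972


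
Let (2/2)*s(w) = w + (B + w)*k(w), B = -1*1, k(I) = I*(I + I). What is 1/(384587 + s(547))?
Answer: 1/327121362 ≈ 3.0570e-9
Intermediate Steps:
k(I) = 2*I² (k(I) = I*(2*I) = 2*I²)
B = -1
s(w) = w + 2*w²*(-1 + w) (s(w) = w + (-1 + w)*(2*w²) = w + 2*w²*(-1 + w))
1/(384587 + s(547)) = 1/(384587 + 547*(1 - 2*547 + 2*547²)) = 1/(384587 + 547*(1 - 1094 + 2*299209)) = 1/(384587 + 547*(1 - 1094 + 598418)) = 1/(384587 + 547*597325) = 1/(384587 + 326736775) = 1/327121362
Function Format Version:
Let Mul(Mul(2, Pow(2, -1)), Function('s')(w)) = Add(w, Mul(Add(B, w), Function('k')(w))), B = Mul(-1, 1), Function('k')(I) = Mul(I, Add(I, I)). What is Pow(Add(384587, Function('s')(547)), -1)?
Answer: Rational(1, 327121362) ≈ 3.0570e-9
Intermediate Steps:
Function('k')(I) = Mul(2, Pow(I, 2)) (Function('k')(I) = Mul(I, Mul(2, I)) = Mul(2, Pow(I, 2)))
B = -1
Function('s')(w) = Add(w, Mul(2, Pow(w, 2), Add(-1, w))) (Function('s')(w) = Add(w, Mul(Add(-1, w), Mul(2, Pow(w, 2)))) = Add(w, Mul(2, Pow(w, 2), Add(-1, w))))
Pow(Add(384587, Function('s')(547)), -1) = Pow(Add(384587, Mul(547, Add(1, Mul(-2, 547), Mul(2, Pow(547, 2))))), -1) = Pow(Add(384587, Mul(547, Add(1, -1094, Mul(2, 299209)))), -1) = Pow(Add(384587, Mul(547, Add(1, -1094, 598418))), -1) = Pow(Add(384587, Mul(547, 597325)), -1) = Pow(Add(384587, 326736775), -1) = Pow(327121362, -1) = Rational(1, 327121362)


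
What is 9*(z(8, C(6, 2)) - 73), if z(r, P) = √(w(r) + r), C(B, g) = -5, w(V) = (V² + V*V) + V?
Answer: -549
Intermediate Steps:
w(V) = V + 2*V² (w(V) = (V² + V²) + V = 2*V² + V = V + 2*V²)
z(r, P) = √(r + r*(1 + 2*r)) (z(r, P) = √(r*(1 + 2*r) + r) = √(r + r*(1 + 2*r)))
9*(z(8, C(6, 2)) - 73) = 9*(√2*√(8*(1 + 8)) - 73) = 9*(√2*√(8*9) - 73) = 9*(√2*√72 - 73) = 9*(√2*(6*√2) - 73) = 9*(12 - 73) = 9*(-61) = -549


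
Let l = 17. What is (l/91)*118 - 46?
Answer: -2180/91 ≈ -23.956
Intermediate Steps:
(l/91)*118 - 46 = (17/91)*118 - 46 = 2006/91 - 46 = -2180/91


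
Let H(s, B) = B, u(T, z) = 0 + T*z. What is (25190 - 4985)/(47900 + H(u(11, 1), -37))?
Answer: 20205/47863 ≈ 0.42214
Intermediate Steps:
u(T, z) = T*z
(25190 - 4985)/(47900 + H(u(11, 1), -37)) = (25190 - 4985)/(47900 - 37) = 20205/47863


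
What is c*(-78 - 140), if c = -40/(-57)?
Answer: -8720/57 ≈ -152.98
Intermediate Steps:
c = 40/57 (c = -40*(-1/57) = 40/57 ≈ 0.70175)
c*(-78 - 140) = 40*(-78 - 140)/57 = (40/57)*(-218) = -8720/57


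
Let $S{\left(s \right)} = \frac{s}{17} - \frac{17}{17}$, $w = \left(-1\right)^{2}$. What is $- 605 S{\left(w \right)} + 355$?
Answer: $\frac{15715}{17} \approx 924.41$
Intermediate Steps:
$w = 1$
$S{\left(s \right)} = -1 + \frac{s}{17}$ ($S{\left(s \right)} = s \frac{1}{17} - 1 = \frac{s}{17} - 1 = -1 + \frac{s}{17}$)
$- 605 S{\left(w \right)} + 355 = - 605 \left(-1 + \frac{1}{17} \cdot 1\right) + 355 = - 605 \left(-1 + \frac{1}{17}\right) + 355 = \left(-605\right) \left(- \frac{16}{17}\right) + 355 = \frac{9680}{17} + 355 = \frac{15715}{17}$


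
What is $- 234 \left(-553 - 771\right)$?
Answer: $309816$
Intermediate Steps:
$- 234 \left(-553 - 771\right) = \left(-234\right) \left(-1324\right) = 309816$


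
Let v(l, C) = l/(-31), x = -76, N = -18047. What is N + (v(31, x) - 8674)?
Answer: -26722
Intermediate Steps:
v(l, C) = -l/31 (v(l, C) = l*(-1/31) = -l/31)
N + (v(31, x) - 8674) = -18047 + (-1/31*31 - 8674) = -18047 + (-1 - 8674) = -18047 - 8675 = -26722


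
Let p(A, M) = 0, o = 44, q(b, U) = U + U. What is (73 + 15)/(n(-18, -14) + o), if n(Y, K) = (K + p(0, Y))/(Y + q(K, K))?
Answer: 2024/1019 ≈ 1.9863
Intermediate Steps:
q(b, U) = 2*U
n(Y, K) = K/(Y + 2*K) (n(Y, K) = (K + 0)/(Y + 2*K) = K/(Y + 2*K))
(73 + 15)/(n(-18, -14) + o) = (73 + 15)/(-14/(-18 + 2*(-14)) + 44) = 88/(-14/(-18 - 28) + 44) = 88/(-14/(-46) + 44) = 88/(-14*(-1/46) + 44) = 88/(7/23 + 44) = 88/(1019/23) = 88*(23/1019) = 2024/1019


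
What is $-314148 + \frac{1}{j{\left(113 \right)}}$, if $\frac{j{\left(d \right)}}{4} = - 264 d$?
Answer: $- \frac{37486652545}{119328} \approx -3.1415 \cdot 10^{5}$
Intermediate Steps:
$j{\left(d \right)} = - 1056 d$ ($j{\left(d \right)} = 4 \left(- 264 d\right) = - 1056 d$)
$-314148 + \frac{1}{j{\left(113 \right)}} = -314148 + \frac{1}{\left(-1056\right) 113} = -314148 + \frac{1}{-119328} = -314148 - \frac{1}{119328} = - \frac{37486652545}{119328}$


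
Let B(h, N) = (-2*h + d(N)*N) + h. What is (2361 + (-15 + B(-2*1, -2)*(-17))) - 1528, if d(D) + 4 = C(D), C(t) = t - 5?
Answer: 410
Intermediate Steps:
C(t) = -5 + t
d(D) = -9 + D (d(D) = -4 + (-5 + D) = -9 + D)
B(h, N) = -h + N*(-9 + N) (B(h, N) = (-2*h + (-9 + N)*N) + h = (-2*h + N*(-9 + N)) + h = -h + N*(-9 + N))
(2361 + (-15 + B(-2*1, -2)*(-17))) - 1528 = (2361 + (-15 + (-(-2) - 2*(-9 - 2))*(-17))) - 1528 = (2361 + (-15 + (-1*(-2) - 2*(-11))*(-17))) - 1528 = (2361 + (-15 + (2 + 22)*(-17))) - 1528 = (2361 + (-15 + 24*(-17))) - 1528 = (2361 + (-15 - 408)) - 1528 = (2361 - 423) - 1528 = 1938 - 1528 = 410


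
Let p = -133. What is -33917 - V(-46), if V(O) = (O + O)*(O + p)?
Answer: -50385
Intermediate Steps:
V(O) = 2*O*(-133 + O) (V(O) = (O + O)*(O - 133) = (2*O)*(-133 + O) = 2*O*(-133 + O))
-33917 - V(-46) = -33917 - 2*(-46)*(-133 - 46) = -33917 - 2*(-46)*(-179) = -33917 - 1*16468 = -33917 - 16468 = -50385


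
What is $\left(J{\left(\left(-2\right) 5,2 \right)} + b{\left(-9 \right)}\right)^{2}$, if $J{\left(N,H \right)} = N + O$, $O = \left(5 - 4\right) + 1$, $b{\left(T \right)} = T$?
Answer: $289$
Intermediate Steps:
$O = 2$ ($O = 1 + 1 = 2$)
$J{\left(N,H \right)} = 2 + N$ ($J{\left(N,H \right)} = N + 2 = 2 + N$)
$\left(J{\left(\left(-2\right) 5,2 \right)} + b{\left(-9 \right)}\right)^{2} = \left(\left(2 - 10\right) - 9\right)^{2} = \left(-8 - 9\right)^{2} = \left(-17\right)^{2} = 289$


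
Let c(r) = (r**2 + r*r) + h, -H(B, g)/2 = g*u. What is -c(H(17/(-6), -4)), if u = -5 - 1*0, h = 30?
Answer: -3230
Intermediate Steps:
u = -5 (u = -5 + 0 = -5)
H(B, g) = 10*g (H(B, g) = -2*g*(-5) = -(-10)*g = 10*g)
c(r) = 30 + 2*r**2 (c(r) = (r**2 + r*r) + 30 = (r**2 + r**2) + 30 = 2*r**2 + 30 = 30 + 2*r**2)
-c(H(17/(-6), -4)) = -(30 + 2*(10*(-4))**2) = -(30 + 2*(-40)**2) = -(30 + 2*1600) = -(30 + 3200) = -1*3230 = -3230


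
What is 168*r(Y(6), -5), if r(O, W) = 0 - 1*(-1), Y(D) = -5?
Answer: 168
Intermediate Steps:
r(O, W) = 1 (r(O, W) = 0 + 1 = 1)
168*r(Y(6), -5) = 168*1 = 168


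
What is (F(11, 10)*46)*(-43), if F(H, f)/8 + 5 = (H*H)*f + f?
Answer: -19226160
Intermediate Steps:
F(H, f) = -40 + 8*f + 8*f*H**2 (F(H, f) = -40 + 8*((H*H)*f + f) = -40 + 8*(H**2*f + f) = -40 + 8*(f*H**2 + f) = -40 + 8*(f + f*H**2) = -40 + (8*f + 8*f*H**2) = -40 + 8*f + 8*f*H**2)
(F(11, 10)*46)*(-43) = ((-40 + 8*10 + 8*10*11**2)*46)*(-43) = ((-40 + 80 + 8*10*121)*46)*(-43) = ((-40 + 80 + 9680)*46)*(-43) = (9720*46)*(-43) = 447120*(-43) = -19226160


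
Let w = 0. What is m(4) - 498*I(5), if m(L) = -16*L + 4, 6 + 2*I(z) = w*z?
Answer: 1434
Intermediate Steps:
I(z) = -3 (I(z) = -3 + (0*z)/2 = -3 + (½)*0 = -3 + 0 = -3)
m(L) = 4 - 16*L
m(4) - 498*I(5) = (4 - 16*4) - 498*(-3) = (4 - 64) + 1494 = -60 + 1494 = 1434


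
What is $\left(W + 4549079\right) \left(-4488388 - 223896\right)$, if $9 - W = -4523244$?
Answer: $-42751404926288$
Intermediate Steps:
$W = 4523253$ ($W = 9 - -4523244 = 9 + 4523244 = 4523253$)
$\left(W + 4549079\right) \left(-4488388 - 223896\right) = \left(4523253 + 4549079\right) \left(-4488388 - 223896\right) = 9072332 \left(-4712284\right) = -42751404926288$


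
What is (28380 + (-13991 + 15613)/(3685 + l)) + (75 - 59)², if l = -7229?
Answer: 50742181/1772 ≈ 28636.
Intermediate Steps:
(28380 + (-13991 + 15613)/(3685 + l)) + (75 - 59)² = (28380 + (-13991 + 15613)/(3685 - 7229)) + (75 - 59)² = (28380 + 1622/(-3544)) + 16² = (28380 + 1622*(-1/3544)) + 256 = (28380 - 811/1772) + 256 = 50288549/1772 + 256 = 50742181/1772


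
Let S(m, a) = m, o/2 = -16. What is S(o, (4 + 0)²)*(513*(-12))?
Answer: 196992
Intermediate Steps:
o = -32 (o = 2*(-16) = -32)
S(o, (4 + 0)²)*(513*(-12)) = -16416*(-12) = -32*(-6156) = 196992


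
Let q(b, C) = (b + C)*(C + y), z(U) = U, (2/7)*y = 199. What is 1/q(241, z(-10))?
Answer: 2/317163 ≈ 6.3059e-6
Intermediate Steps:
y = 1393/2 (y = (7/2)*199 = 1393/2 ≈ 696.50)
q(b, C) = (1393/2 + C)*(C + b) (q(b, C) = (b + C)*(C + 1393/2) = (C + b)*(1393/2 + C) = (1393/2 + C)*(C + b))
1/q(241, z(-10)) = 1/((-10)² + (1393/2)*(-10) + (1393/2)*241 - 10*241) = 1/(100 - 6965 + 335713/2 - 2410) = 1/(317163/2) = 2/317163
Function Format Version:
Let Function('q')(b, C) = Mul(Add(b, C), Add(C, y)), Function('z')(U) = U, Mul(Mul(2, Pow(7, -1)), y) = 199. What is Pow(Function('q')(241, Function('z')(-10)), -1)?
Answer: Rational(2, 317163) ≈ 6.3059e-6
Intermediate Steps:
y = Rational(1393, 2) (y = Mul(Rational(7, 2), 199) = Rational(1393, 2) ≈ 696.50)
Function('q')(b, C) = Mul(Add(Rational(1393, 2), C), Add(C, b)) (Function('q')(b, C) = Mul(Add(b, C), Add(C, Rational(1393, 2))) = Mul(Add(C, b), Add(Rational(1393, 2), C)) = Mul(Add(Rational(1393, 2), C), Add(C, b)))
Pow(Function('q')(241, Function('z')(-10)), -1) = Pow(Add(Pow(-10, 2), Mul(Rational(1393, 2), -10), Mul(Rational(1393, 2), 241), Mul(-10, 241)), -1) = Pow(Add(100, -6965, Rational(335713, 2), -2410), -1) = Pow(Rational(317163, 2), -1) = Rational(2, 317163)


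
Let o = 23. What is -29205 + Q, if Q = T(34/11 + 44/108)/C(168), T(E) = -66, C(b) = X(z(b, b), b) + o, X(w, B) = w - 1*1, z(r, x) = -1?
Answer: -204457/7 ≈ -29208.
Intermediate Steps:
X(w, B) = -1 + w (X(w, B) = w - 1 = -1 + w)
C(b) = 21 (C(b) = (-1 - 1) + 23 = -2 + 23 = 21)
Q = -22/7 (Q = -66/21 = -66*1/21 = -22/7 ≈ -3.1429)
-29205 + Q = -29205 - 22/7 = -204457/7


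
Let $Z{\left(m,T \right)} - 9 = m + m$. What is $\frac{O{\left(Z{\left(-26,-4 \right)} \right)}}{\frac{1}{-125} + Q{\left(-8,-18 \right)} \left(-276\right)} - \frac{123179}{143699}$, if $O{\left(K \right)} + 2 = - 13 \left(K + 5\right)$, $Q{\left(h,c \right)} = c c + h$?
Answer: $- \frac{1351735069679}{1566606641699} \approx -0.86284$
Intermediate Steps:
$Z{\left(m,T \right)} = 9 + 2 m$ ($Z{\left(m,T \right)} = 9 + \left(m + m\right) = 9 + 2 m$)
$Q{\left(h,c \right)} = h + c^{2}$ ($Q{\left(h,c \right)} = c^{2} + h = h + c^{2}$)
$O{\left(K \right)} = -67 - 13 K$ ($O{\left(K \right)} = -2 - 13 \left(K + 5\right) = -2 - 13 \left(5 + K\right) = -2 - \left(65 + 13 K\right) = -67 - 13 K$)
$\frac{O{\left(Z{\left(-26,-4 \right)} \right)}}{\frac{1}{-125} + Q{\left(-8,-18 \right)} \left(-276\right)} - \frac{123179}{143699} = \frac{-67 - 13 \left(9 + 2 \left(-26\right)\right)}{\frac{1}{-125} + \left(-8 + \left(-18\right)^{2}\right) \left(-276\right)} - \frac{123179}{143699} = \frac{-67 - 13 \left(9 - 52\right)}{- \frac{1}{125} + \left(-8 + 324\right) \left(-276\right)} - \frac{123179}{143699} = \frac{-67 - -559}{- \frac{1}{125} + 316 \left(-276\right)} - \frac{123179}{143699} = \frac{-67 + 559}{- \frac{1}{125} - 87216} - \frac{123179}{143699} = \frac{492}{- \frac{10902001}{125}} - \frac{123179}{143699} = 492 \left(- \frac{125}{10902001}\right) - \frac{123179}{143699} = - \frac{61500}{10902001} - \frac{123179}{143699} = - \frac{1351735069679}{1566606641699}$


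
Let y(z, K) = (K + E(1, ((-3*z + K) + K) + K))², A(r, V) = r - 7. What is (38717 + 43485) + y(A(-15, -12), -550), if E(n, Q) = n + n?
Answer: 382506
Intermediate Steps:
E(n, Q) = 2*n
A(r, V) = -7 + r
y(z, K) = (2 + K)² (y(z, K) = (K + 2*1)² = (K + 2)² = (2 + K)²)
(38717 + 43485) + y(A(-15, -12), -550) = (38717 + 43485) + (2 - 550)² = 82202 + (-548)² = 82202 + 300304 = 382506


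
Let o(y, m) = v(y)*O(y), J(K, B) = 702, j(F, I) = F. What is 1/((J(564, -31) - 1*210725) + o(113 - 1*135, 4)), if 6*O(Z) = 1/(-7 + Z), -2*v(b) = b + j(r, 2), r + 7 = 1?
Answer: -87/18272008 ≈ -4.7614e-6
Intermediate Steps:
r = -6 (r = -7 + 1 = -6)
v(b) = 3 - b/2 (v(b) = -(b - 6)/2 = -(-6 + b)/2 = 3 - b/2)
O(Z) = 1/(6*(-7 + Z))
o(y, m) = (3 - y/2)/(6*(-7 + y)) (o(y, m) = (3 - y/2)*(1/(6*(-7 + y))) = (3 - y/2)/(6*(-7 + y)))
1/((J(564, -31) - 1*210725) + o(113 - 1*135, 4)) = 1/((702 - 1*210725) + (6 - (113 - 1*135))/(12*(-7 + (113 - 1*135)))) = 1/((702 - 210725) + (6 - (113 - 135))/(12*(-7 + (113 - 135)))) = 1/(-210023 + (6 - 1*(-22))/(12*(-7 - 22))) = 1/(-210023 + (1/12)*(6 + 22)/(-29)) = 1/(-210023 + (1/12)*(-1/29)*28) = 1/(-210023 - 7/87) = 1/(-18272008/87) = -87/18272008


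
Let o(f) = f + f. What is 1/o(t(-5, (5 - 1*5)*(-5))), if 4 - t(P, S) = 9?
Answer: -⅒ ≈ -0.10000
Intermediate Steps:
t(P, S) = -5 (t(P, S) = 4 - 1*9 = 4 - 9 = -5)
o(f) = 2*f
1/o(t(-5, (5 - 1*5)*(-5))) = 1/(2*(-5)) = 1/(-10) = -⅒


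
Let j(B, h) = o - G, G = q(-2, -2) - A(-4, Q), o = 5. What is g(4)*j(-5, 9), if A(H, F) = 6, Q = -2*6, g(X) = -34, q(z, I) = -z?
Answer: -306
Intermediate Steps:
Q = -12
G = -4 (G = -1*(-2) - 1*6 = 2 - 6 = -4)
j(B, h) = 9 (j(B, h) = 5 - 1*(-4) = 5 + 4 = 9)
g(4)*j(-5, 9) = -34*9 = -306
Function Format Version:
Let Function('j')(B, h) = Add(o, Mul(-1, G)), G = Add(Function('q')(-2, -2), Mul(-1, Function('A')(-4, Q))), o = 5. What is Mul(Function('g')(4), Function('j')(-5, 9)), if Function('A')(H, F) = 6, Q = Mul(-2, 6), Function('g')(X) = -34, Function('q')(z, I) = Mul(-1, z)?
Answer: -306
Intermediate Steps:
Q = -12
G = -4 (G = Add(Mul(-1, -2), Mul(-1, 6)) = Add(2, -6) = -4)
Function('j')(B, h) = 9 (Function('j')(B, h) = Add(5, Mul(-1, -4)) = Add(5, 4) = 9)
Mul(Function('g')(4), Function('j')(-5, 9)) = Mul(-34, 9) = -306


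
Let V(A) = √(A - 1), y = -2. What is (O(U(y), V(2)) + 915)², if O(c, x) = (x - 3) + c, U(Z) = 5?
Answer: 842724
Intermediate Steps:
V(A) = √(-1 + A)
O(c, x) = -3 + c + x (O(c, x) = (-3 + x) + c = -3 + c + x)
(O(U(y), V(2)) + 915)² = ((-3 + 5 + √(-1 + 2)) + 915)² = ((-3 + 5 + √1) + 915)² = ((-3 + 5 + 1) + 915)² = (3 + 915)² = 918² = 842724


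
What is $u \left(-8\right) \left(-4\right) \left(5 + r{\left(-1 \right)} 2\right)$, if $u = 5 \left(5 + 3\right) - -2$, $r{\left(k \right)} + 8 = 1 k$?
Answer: $-17472$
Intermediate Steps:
$r{\left(k \right)} = -8 + k$ ($r{\left(k \right)} = -8 + 1 k = -8 + k$)
$u = 42$ ($u = 5 \cdot 8 + 2 = 40 + 2 = 42$)
$u \left(-8\right) \left(-4\right) \left(5 + r{\left(-1 \right)} 2\right) = 42 \left(-8\right) \left(-4\right) \left(5 + \left(-8 - 1\right) 2\right) = 42 \cdot 32 \left(5 - 18\right) = 42 \cdot 32 \left(-13\right) = 42 \left(-416\right) = -17472$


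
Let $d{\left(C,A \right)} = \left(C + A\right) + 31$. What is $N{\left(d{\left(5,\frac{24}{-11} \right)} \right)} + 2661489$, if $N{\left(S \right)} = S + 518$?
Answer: $\frac{29282449}{11} \approx 2.662 \cdot 10^{6}$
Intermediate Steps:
$d{\left(C,A \right)} = 31 + A + C$ ($d{\left(C,A \right)} = \left(A + C\right) + 31 = 31 + A + C$)
$N{\left(S \right)} = 518 + S$
$N{\left(d{\left(5,\frac{24}{-11} \right)} \right)} + 2661489 = \left(518 + \left(31 + \frac{24}{-11} + 5\right)\right) + 2661489 = \left(518 + \left(31 + 24 \left(- \frac{1}{11}\right) + 5\right)\right) + 2661489 = \left(518 + \left(31 - \frac{24}{11} + 5\right)\right) + 2661489 = \left(518 + \frac{372}{11}\right) + 2661489 = \frac{6070}{11} + 2661489 = \frac{29282449}{11}$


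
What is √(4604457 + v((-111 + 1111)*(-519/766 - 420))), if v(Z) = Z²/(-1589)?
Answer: I*√39544244618745161967/608587 ≈ 10333.0*I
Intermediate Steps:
v(Z) = -Z²/1589
√(4604457 + v((-111 + 1111)*(-519/766 - 420))) = √(4604457 - (-111 + 1111)²*(-519/766 - 420)²/1589) = √(4604457 - 1000000*(-519*1/766 - 420)²/1589) = √(4604457 - 1000000*(-519/766 - 420)²/1589) = √(4604457 - (1000*(-322239/766))²/1589) = √(4604457 - (-161119500/383)²/1589) = √(4604457 - 1/1589*25959493280250000/146689) = √(4604457 - 25959493280250000/233088821) = √(-24886245826774803/233088821) = I*√39544244618745161967/608587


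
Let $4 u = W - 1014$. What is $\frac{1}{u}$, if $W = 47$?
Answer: $- \frac{4}{967} \approx -0.0041365$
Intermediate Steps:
$u = - \frac{967}{4}$ ($u = \frac{47 - 1014}{4} = \frac{1}{4} \left(-967\right) = - \frac{967}{4} \approx -241.75$)
$\frac{1}{u} = \frac{1}{- \frac{967}{4}} = - \frac{4}{967}$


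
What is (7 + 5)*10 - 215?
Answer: -95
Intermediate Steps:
(7 + 5)*10 - 215 = 12*10 - 215 = 120 - 215 = -95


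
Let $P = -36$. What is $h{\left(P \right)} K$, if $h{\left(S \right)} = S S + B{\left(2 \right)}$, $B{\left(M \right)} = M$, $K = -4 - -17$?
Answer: $16874$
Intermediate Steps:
$K = 13$ ($K = -4 + 17 = 13$)
$h{\left(S \right)} = 2 + S^{2}$ ($h{\left(S \right)} = S S + 2 = S^{2} + 2 = 2 + S^{2}$)
$h{\left(P \right)} K = \left(2 + \left(-36\right)^{2}\right) 13 = \left(2 + 1296\right) 13 = 1298 \cdot 13 = 16874$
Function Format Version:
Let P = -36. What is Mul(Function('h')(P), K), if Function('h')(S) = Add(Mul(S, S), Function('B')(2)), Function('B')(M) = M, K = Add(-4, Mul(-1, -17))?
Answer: 16874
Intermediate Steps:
K = 13 (K = Add(-4, 17) = 13)
Function('h')(S) = Add(2, Pow(S, 2)) (Function('h')(S) = Add(Mul(S, S), 2) = Add(Pow(S, 2), 2) = Add(2, Pow(S, 2)))
Mul(Function('h')(P), K) = Mul(Add(2, Pow(-36, 2)), 13) = Mul(Add(2, 1296), 13) = Mul(1298, 13) = 16874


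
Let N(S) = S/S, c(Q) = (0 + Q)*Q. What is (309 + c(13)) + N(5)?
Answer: 479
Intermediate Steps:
c(Q) = Q² (c(Q) = Q*Q = Q²)
N(S) = 1
(309 + c(13)) + N(5) = (309 + 13²) + 1 = (309 + 169) + 1 = 478 + 1 = 479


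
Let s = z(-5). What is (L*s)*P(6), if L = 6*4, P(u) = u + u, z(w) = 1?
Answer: 288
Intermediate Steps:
P(u) = 2*u
L = 24
s = 1
(L*s)*P(6) = (24*1)*(2*6) = 24*12 = 288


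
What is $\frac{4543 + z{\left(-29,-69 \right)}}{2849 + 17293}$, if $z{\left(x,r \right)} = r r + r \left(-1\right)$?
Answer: $\frac{9373}{20142} \approx 0.46535$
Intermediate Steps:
$z{\left(x,r \right)} = r^{2} - r$
$\frac{4543 + z{\left(-29,-69 \right)}}{2849 + 17293} = \frac{4543 - 69 \left(-1 - 69\right)}{2849 + 17293} = \frac{4543 - -4830}{20142} = \left(4543 + 4830\right) \frac{1}{20142} = 9373 \cdot \frac{1}{20142} = \frac{9373}{20142}$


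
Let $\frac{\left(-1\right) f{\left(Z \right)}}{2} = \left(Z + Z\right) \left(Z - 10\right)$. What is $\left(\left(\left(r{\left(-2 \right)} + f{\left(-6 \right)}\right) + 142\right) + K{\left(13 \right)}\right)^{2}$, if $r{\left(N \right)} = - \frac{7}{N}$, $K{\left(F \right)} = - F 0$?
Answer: $\frac{227529}{4} \approx 56882.0$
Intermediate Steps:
$K{\left(F \right)} = 0$
$f{\left(Z \right)} = - 4 Z \left(-10 + Z\right)$ ($f{\left(Z \right)} = - 2 \left(Z + Z\right) \left(Z - 10\right) = - 2 \cdot 2 Z \left(-10 + Z\right) = - 4 Z \left(-10 + Z\right)$)
$\left(\left(\left(r{\left(-2 \right)} + f{\left(-6 \right)}\right) + 142\right) + K{\left(13 \right)}\right)^{2} = \left(\left(\left(- \frac{7}{-2} + 4 \left(-6\right) \left(10 - -6\right)\right) + 142\right) + 0\right)^{2} = \left(\left(\left(\left(-7\right) \left(- \frac{1}{2}\right) + 4 \left(-6\right) \left(10 + 6\right)\right) + 142\right) + 0\right)^{2} = \left(\left(\left(\frac{7}{2} + 4 \left(-6\right) 16\right) + 142\right) + 0\right)^{2} = \left(\left(\left(\frac{7}{2} - 384\right) + 142\right) + 0\right)^{2} = \left(\left(- \frac{761}{2} + 142\right) + 0\right)^{2} = \left(- \frac{477}{2} + 0\right)^{2} = \left(- \frac{477}{2}\right)^{2} = \frac{227529}{4}$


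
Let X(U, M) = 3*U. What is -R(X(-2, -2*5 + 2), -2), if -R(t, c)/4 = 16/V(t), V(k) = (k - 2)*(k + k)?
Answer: 2/3 ≈ 0.66667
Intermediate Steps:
V(k) = 2*k*(-2 + k) (V(k) = (-2 + k)*(2*k) = 2*k*(-2 + k))
R(t, c) = -32/(t*(-2 + t)) (R(t, c) = -64/(2*t*(-2 + t)) = -64*1/(2*t*(-2 + t)) = -32/(t*(-2 + t)))
-R(X(-2, -2*5 + 2), -2) = -(-32)/((3*(-2))*(-2 + 3*(-2))) = -(-32)/((-6)*(-2 - 6)) = -(-32)*(-1)/(6*(-8)) = -(-32)*(-1)*(-1)/(6*8) = -1*(-2/3) = 2/3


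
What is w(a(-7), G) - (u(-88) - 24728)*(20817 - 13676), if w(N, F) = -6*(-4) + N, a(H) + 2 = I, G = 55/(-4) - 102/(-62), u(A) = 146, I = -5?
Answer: 175540079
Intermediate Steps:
G = -1501/124 (G = 55*(-¼) - 102*(-1/62) = -55/4 + 51/31 = -1501/124 ≈ -12.105)
a(H) = -7 (a(H) = -2 - 5 = -7)
w(N, F) = 24 + N
w(a(-7), G) - (u(-88) - 24728)*(20817 - 13676) = (24 - 7) - (146 - 24728)*(20817 - 13676) = 17 - (-24582)*7141 = 17 - 1*(-175540062) = 17 + 175540062 = 175540079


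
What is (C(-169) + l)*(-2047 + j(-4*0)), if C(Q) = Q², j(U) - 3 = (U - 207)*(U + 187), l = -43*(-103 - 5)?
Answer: -1353203365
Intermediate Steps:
l = 4644 (l = -43*(-108) = 4644)
j(U) = 3 + (-207 + U)*(187 + U) (j(U) = 3 + (U - 207)*(U + 187) = 3 + (-207 + U)*(187 + U))
(C(-169) + l)*(-2047 + j(-4*0)) = ((-169)² + 4644)*(-2047 + (-38706 + (-4*0)² - (-80)*0)) = (28561 + 4644)*(-2047 + (-38706 + 0² - 20*0)) = 33205*(-2047 + (-38706 + 0 + 0)) = 33205*(-2047 - 38706) = 33205*(-40753) = -1353203365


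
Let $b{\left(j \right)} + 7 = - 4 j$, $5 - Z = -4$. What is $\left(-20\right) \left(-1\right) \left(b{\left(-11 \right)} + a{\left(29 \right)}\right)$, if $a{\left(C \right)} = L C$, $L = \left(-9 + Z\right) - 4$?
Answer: $-1580$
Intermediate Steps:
$Z = 9$ ($Z = 5 - -4 = 5 + 4 = 9$)
$L = -4$ ($L = \left(-9 + 9\right) - 4 = 0 - 4 = -4$)
$b{\left(j \right)} = -7 - 4 j$
$a{\left(C \right)} = - 4 C$
$\left(-20\right) \left(-1\right) \left(b{\left(-11 \right)} + a{\left(29 \right)}\right) = \left(-20\right) \left(-1\right) \left(\left(-7 - -44\right) - 116\right) = 20 \left(\left(-7 + 44\right) - 116\right) = 20 \left(37 - 116\right) = 20 \left(-79\right) = -1580$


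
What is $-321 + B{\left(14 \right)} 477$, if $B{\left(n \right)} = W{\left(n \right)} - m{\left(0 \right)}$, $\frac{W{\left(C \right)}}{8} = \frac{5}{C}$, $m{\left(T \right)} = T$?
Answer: $\frac{7293}{7} \approx 1041.9$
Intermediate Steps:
$W{\left(C \right)} = \frac{40}{C}$ ($W{\left(C \right)} = 8 \frac{5}{C} = \frac{40}{C}$)
$B{\left(n \right)} = \frac{40}{n}$ ($B{\left(n \right)} = \frac{40}{n} - 0 = \frac{40}{n} + 0 = \frac{40}{n}$)
$-321 + B{\left(14 \right)} 477 = -321 + \frac{40}{14} \cdot 477 = -321 + 40 \cdot \frac{1}{14} \cdot 477 = -321 + \frac{20}{7} \cdot 477 = -321 + \frac{9540}{7} = \frac{7293}{7}$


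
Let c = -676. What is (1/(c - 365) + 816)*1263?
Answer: 357620555/347 ≈ 1.0306e+6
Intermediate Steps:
(1/(c - 365) + 816)*1263 = (1/(-676 - 365) + 816)*1263 = (1/(-1041) + 816)*1263 = (-1/1041 + 816)*1263 = (849455/1041)*1263 = 357620555/347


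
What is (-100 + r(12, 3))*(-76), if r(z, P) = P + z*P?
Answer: 4636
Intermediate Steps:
r(z, P) = P + P*z
(-100 + r(12, 3))*(-76) = (-100 + 3*(1 + 12))*(-76) = (-100 + 3*13)*(-76) = (-100 + 39)*(-76) = -61*(-76) = 4636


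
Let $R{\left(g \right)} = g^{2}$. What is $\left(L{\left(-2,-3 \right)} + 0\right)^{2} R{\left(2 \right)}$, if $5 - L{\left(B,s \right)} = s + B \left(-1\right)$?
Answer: $144$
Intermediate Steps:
$L{\left(B,s \right)} = 5 + B - s$ ($L{\left(B,s \right)} = 5 - \left(s + B \left(-1\right)\right) = 5 - \left(s - B\right) = 5 + \left(B - s\right) = 5 + B - s$)
$\left(L{\left(-2,-3 \right)} + 0\right)^{2} R{\left(2 \right)} = \left(\left(5 - 2 - -3\right) + 0\right)^{2} \cdot 2^{2} = \left(\left(5 - 2 + 3\right) + 0\right)^{2} \cdot 4 = \left(6 + 0\right)^{2} \cdot 4 = 6^{2} \cdot 4 = 36 \cdot 4 = 144$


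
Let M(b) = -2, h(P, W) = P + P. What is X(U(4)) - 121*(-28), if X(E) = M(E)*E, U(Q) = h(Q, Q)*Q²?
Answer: 3132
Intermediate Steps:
h(P, W) = 2*P
U(Q) = 2*Q³ (U(Q) = (2*Q)*Q² = 2*Q³)
X(E) = -2*E
X(U(4)) - 121*(-28) = -4*4³ - 121*(-28) = -4*64 + 3388 = -2*128 + 3388 = -256 + 3388 = 3132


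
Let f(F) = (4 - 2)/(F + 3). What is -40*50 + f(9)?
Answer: -11999/6 ≈ -1999.8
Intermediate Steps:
f(F) = 2/(3 + F)
-40*50 + f(9) = -40*50 + 2/(3 + 9) = -2000 + 2/12 = -2000 + 2*(1/12) = -2000 + ⅙ = -11999/6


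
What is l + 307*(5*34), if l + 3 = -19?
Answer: 52168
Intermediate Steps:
l = -22 (l = -3 - 19 = -22)
l + 307*(5*34) = -22 + 307*(5*34) = -22 + 307*170 = -22 + 52190 = 52168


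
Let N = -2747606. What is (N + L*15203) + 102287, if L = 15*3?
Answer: -1961184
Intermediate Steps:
L = 45
(N + L*15203) + 102287 = (-2747606 + 45*15203) + 102287 = (-2747606 + 684135) + 102287 = -2063471 + 102287 = -1961184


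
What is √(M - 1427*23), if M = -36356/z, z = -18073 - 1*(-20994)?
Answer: I*√280142877737/2921 ≈ 181.2*I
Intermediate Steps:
z = 2921 (z = -18073 + 20994 = 2921)
M = -36356/2921 ≈ -12.446
√(M - 1427*23) = √(-36356/2921 - 1427*23) = √(-36356/2921 - 32821) = √(-95906497/2921) = I*√280142877737/2921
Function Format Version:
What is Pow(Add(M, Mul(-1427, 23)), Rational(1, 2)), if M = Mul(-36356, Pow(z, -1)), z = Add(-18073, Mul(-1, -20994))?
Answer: Mul(Rational(1, 2921), I, Pow(280142877737, Rational(1, 2))) ≈ Mul(181.20, I)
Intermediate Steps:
z = 2921 (z = Add(-18073, 20994) = 2921)
M = Rational(-36356, 2921) (M = Mul(-36356, Pow(2921, -1)) = Mul(-36356, Rational(1, 2921)) = Rational(-36356, 2921) ≈ -12.446)
Pow(Add(M, Mul(-1427, 23)), Rational(1, 2)) = Pow(Add(Rational(-36356, 2921), Mul(-1427, 23)), Rational(1, 2)) = Pow(Add(Rational(-36356, 2921), -32821), Rational(1, 2)) = Pow(Rational(-95906497, 2921), Rational(1, 2)) = Mul(Rational(1, 2921), I, Pow(280142877737, Rational(1, 2)))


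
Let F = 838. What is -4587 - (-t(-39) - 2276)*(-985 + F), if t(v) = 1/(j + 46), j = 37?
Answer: -28150344/83 ≈ -3.3916e+5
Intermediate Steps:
t(v) = 1/83 (t(v) = 1/(37 + 46) = 1/83)
-4587 - (-t(-39) - 2276)*(-985 + F) = -4587 - (-1*1/83 - 2276)*(-985 + 838) = -4587 - (-1/83 - 2276)*(-147) = -4587 - (-188909)*(-147)/83 = -4587 - 1*27769623/83 = -4587 - 27769623/83 = -28150344/83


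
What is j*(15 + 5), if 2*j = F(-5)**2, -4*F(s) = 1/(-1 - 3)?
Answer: 5/128 ≈ 0.039063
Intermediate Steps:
F(s) = 1/16 (F(s) = -1/(4*(-1 - 3)) = -1/4/(-4) = -1/4*(-1/4) = 1/16)
j = 1/512 (j = (1/16)**2/2 = (1/2)*(1/256) = 1/512 ≈ 0.0019531)
j*(15 + 5) = (15 + 5)/512 = (1/512)*20 = 5/128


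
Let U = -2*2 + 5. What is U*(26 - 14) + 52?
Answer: 64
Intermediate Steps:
U = 1 (U = -4 + 5 = 1)
U*(26 - 14) + 52 = 1*(26 - 14) + 52 = 1*12 + 52 = 12 + 52 = 64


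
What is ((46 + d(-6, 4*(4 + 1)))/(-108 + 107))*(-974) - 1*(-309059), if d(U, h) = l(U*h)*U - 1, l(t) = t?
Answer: 1054169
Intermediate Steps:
d(U, h) = -1 + h*U² (d(U, h) = (U*h)*U - 1 = h*U² - 1 = -1 + h*U²)
((46 + d(-6, 4*(4 + 1)))/(-108 + 107))*(-974) - 1*(-309059) = ((46 + (-1 + (4*(4 + 1))*(-6)²))/(-108 + 107))*(-974) - 1*(-309059) = ((46 + (-1 + (4*5)*36))/(-1))*(-974) + 309059 = ((46 + (-1 + 20*36))*(-1))*(-974) + 309059 = ((46 + (-1 + 720))*(-1))*(-974) + 309059 = ((46 + 719)*(-1))*(-974) + 309059 = (765*(-1))*(-974) + 309059 = -765*(-974) + 309059 = 745110 + 309059 = 1054169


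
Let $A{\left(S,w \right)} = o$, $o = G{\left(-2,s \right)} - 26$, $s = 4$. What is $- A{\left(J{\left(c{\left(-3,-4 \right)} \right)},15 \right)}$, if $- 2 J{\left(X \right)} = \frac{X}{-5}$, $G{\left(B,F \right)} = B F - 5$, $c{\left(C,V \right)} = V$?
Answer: $39$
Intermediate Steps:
$G{\left(B,F \right)} = -5 + B F$
$J{\left(X \right)} = \frac{X}{10}$ ($J{\left(X \right)} = - \frac{X \frac{1}{-5}}{2} = - \frac{X \left(- \frac{1}{5}\right)}{2} = - \frac{\left(- \frac{1}{5}\right) X}{2} = \frac{X}{10}$)
$o = -39$ ($o = \left(-5 - 8\right) - 26 = -13 - 26 = -39$)
$A{\left(S,w \right)} = -39$
$- A{\left(J{\left(c{\left(-3,-4 \right)} \right)},15 \right)} = \left(-1\right) \left(-39\right) = 39$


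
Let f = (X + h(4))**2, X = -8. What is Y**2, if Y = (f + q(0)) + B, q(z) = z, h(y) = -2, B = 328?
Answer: 183184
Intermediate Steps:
f = 100 (f = (-8 - 2)**2 = (-10)**2 = 100)
Y = 428 (Y = (100 + 0) + 328 = 100 + 328 = 428)
Y**2 = 428**2 = 183184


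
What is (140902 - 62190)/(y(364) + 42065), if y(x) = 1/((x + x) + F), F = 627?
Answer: 26663690/14249519 ≈ 1.8712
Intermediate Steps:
y(x) = 1/(627 + 2*x) (y(x) = 1/((x + x) + 627) = 1/(2*x + 627) = 1/(627 + 2*x))
(140902 - 62190)/(y(364) + 42065) = (140902 - 62190)/(1/(627 + 2*364) + 42065) = 78712/(1/(627 + 728) + 42065) = 78712/(1/1355 + 42065) = 78712/(56998076/1355) = 78712*(1355/56998076) = 26663690/14249519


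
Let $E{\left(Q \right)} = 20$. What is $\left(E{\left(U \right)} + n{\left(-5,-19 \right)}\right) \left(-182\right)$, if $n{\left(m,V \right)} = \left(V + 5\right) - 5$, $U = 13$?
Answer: $-182$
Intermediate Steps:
$n{\left(m,V \right)} = V$ ($n{\left(m,V \right)} = \left(5 + V\right) - 5 = V$)
$\left(E{\left(U \right)} + n{\left(-5,-19 \right)}\right) \left(-182\right) = \left(20 - 19\right) \left(-182\right) = 1 \left(-182\right) = -182$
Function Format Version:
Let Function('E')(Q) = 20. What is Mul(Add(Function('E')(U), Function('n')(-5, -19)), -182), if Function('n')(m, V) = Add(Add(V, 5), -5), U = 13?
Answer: -182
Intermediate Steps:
Function('n')(m, V) = V (Function('n')(m, V) = Add(Add(5, V), -5) = V)
Mul(Add(Function('E')(U), Function('n')(-5, -19)), -182) = Mul(Add(20, -19), -182) = Mul(1, -182) = -182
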